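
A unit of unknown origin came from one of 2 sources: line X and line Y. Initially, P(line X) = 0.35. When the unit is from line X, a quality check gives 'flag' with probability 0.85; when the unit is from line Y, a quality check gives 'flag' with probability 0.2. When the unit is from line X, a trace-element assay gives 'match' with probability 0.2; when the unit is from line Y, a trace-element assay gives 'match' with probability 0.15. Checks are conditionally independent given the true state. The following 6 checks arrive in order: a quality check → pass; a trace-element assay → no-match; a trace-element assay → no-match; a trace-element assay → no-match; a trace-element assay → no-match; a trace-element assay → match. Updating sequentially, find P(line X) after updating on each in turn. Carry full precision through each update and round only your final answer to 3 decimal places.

0.096

After a quality check='pass': P(line X) = 0.15·0.3500 / (0.15·0.3500 + 0.8·0.6500) ≈ 0.0917
After a trace-element assay='no-match': P(line X) = 0.8·0.0917 / (0.8·0.0917 + 0.85·0.9083) ≈ 0.0868
After a trace-element assay='no-match': P(line X) = 0.8·0.0868 / (0.8·0.0868 + 0.85·0.9132) ≈ 0.0821
After a trace-element assay='no-match': P(line X) = 0.8·0.0821 / (0.8·0.0821 + 0.85·0.9179) ≈ 0.0776
After a trace-element assay='no-match': P(line X) = 0.8·0.0776 / (0.8·0.0776 + 0.85·0.9224) ≈ 0.0734
After a trace-element assay='match': P(line X) = 0.2·0.0734 / (0.2·0.0734 + 0.15·0.9266) ≈ 0.0955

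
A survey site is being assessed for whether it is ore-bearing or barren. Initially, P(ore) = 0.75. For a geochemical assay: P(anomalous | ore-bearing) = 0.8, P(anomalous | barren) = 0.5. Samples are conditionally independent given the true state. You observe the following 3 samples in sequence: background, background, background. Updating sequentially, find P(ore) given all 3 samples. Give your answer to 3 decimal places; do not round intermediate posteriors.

0.161

Each posterior becomes the prior for the next update.
After 'background': P(ore) = 0.2·0.7500 / (0.2·0.7500 + 0.5·0.2500) ≈ 0.5455
After 'background': P(ore) = 0.2·0.5455 / (0.2·0.5455 + 0.5·0.4545) ≈ 0.3243
After 'background': P(ore) = 0.2·0.3243 / (0.2·0.3243 + 0.5·0.6757) ≈ 0.1611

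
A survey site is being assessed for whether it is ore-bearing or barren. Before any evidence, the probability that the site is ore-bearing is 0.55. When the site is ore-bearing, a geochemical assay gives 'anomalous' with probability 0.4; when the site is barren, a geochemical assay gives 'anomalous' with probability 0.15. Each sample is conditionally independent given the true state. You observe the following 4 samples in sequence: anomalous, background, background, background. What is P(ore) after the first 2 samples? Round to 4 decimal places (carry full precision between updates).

0.6970

Apply Bayes' rule sequentially, carrying P(ore) forward.
After 'anomalous': P(ore) = 0.4·0.5500 / (0.4·0.5500 + 0.15·0.4500) ≈ 0.7652
After 'background': P(ore) = 0.6·0.7652 / (0.6·0.7652 + 0.85·0.2348) ≈ 0.6970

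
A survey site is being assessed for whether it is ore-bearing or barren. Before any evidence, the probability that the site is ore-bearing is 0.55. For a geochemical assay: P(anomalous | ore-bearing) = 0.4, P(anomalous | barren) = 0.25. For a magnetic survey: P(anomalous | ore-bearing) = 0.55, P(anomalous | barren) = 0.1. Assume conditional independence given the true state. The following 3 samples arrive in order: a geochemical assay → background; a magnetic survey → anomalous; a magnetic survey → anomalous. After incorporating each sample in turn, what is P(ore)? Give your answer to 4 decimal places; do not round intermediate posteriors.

0.9673

After a geochemical assay='background': P(ore) = 0.6·0.5500 / (0.6·0.5500 + 0.75·0.4500) ≈ 0.4944
After a magnetic survey='anomalous': P(ore) = 0.55·0.4944 / (0.55·0.4944 + 0.1·0.5056) ≈ 0.8432
After a magnetic survey='anomalous': P(ore) = 0.55·0.8432 / (0.55·0.8432 + 0.1·0.1568) ≈ 0.9673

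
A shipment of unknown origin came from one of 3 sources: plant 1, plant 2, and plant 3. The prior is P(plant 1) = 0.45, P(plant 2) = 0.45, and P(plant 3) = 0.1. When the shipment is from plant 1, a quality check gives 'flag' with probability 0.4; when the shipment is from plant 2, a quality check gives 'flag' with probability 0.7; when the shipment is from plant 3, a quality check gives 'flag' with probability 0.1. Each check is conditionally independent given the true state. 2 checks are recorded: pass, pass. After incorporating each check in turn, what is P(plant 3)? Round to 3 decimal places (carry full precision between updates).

0.286

Apply Bayes' rule sequentially, carrying P(plant 3) forward.
After 'pass': normaliser = 0.6·0.4500 + 0.3·0.4500 + 0.9·0.1000; P(plant 1) ≈ 0.5455, P(plant 2) ≈ 0.2727, P(plant 3) ≈ 0.1818
After 'pass': normaliser = 0.6·0.5455 + 0.3·0.2727 + 0.9·0.1818; P(plant 1) ≈ 0.5714, P(plant 2) ≈ 0.1429, P(plant 3) ≈ 0.2857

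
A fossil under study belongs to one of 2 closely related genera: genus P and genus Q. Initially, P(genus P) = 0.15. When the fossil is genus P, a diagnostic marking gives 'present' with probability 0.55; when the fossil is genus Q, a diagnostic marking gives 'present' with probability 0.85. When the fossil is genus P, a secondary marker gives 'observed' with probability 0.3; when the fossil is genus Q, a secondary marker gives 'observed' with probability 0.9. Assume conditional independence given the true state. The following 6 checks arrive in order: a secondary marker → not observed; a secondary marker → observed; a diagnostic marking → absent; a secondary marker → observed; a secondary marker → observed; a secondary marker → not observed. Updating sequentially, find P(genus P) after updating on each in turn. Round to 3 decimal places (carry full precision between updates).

Each posterior becomes the prior for the next update.
After a secondary marker='not observed': P(genus P) = 0.7·0.1500 / (0.7·0.1500 + 0.1·0.8500) ≈ 0.5526
After a secondary marker='observed': P(genus P) = 0.3·0.5526 / (0.3·0.5526 + 0.9·0.4474) ≈ 0.2917
After a diagnostic marking='absent': P(genus P) = 0.45·0.2917 / (0.45·0.2917 + 0.15·0.7083) ≈ 0.5526
After a secondary marker='observed': P(genus P) = 0.3·0.5526 / (0.3·0.5526 + 0.9·0.4474) ≈ 0.2917
After a secondary marker='observed': P(genus P) = 0.3·0.2917 / (0.3·0.2917 + 0.9·0.7083) ≈ 0.1207
After a secondary marker='not observed': P(genus P) = 0.7·0.1207 / (0.7·0.1207 + 0.1·0.8793) ≈ 0.4900

0.490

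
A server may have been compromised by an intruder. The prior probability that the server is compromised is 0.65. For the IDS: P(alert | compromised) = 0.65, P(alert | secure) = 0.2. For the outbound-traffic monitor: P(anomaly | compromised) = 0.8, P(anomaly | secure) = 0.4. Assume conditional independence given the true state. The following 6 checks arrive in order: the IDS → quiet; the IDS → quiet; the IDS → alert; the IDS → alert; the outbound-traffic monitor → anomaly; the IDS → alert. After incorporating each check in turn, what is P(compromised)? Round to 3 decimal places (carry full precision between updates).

After the IDS='quiet': P(compromised) = 0.35·0.6500 / (0.35·0.6500 + 0.8·0.3500) ≈ 0.4483
After the IDS='quiet': P(compromised) = 0.35·0.4483 / (0.35·0.4483 + 0.8·0.5517) ≈ 0.2622
After the IDS='alert': P(compromised) = 0.65·0.2622 / (0.65·0.2622 + 0.2·0.7378) ≈ 0.5360
After the IDS='alert': P(compromised) = 0.65·0.5360 / (0.65·0.5360 + 0.2·0.4640) ≈ 0.7897
After the outbound-traffic monitor='anomaly': P(compromised) = 0.8·0.7897 / (0.8·0.7897 + 0.4·0.2103) ≈ 0.8825
After the IDS='alert': P(compromised) = 0.65·0.8825 / (0.65·0.8825 + 0.2·0.1175) ≈ 0.9606

0.961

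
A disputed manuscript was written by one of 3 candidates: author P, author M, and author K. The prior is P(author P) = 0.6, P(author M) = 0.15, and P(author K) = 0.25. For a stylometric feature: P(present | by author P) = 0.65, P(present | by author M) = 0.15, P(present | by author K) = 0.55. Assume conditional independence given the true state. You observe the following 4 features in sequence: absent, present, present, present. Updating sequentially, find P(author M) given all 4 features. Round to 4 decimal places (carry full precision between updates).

Apply Bayes' rule sequentially, carrying P(author M) forward.
After 'absent': normaliser = 0.35·0.6000 + 0.85·0.1500 + 0.45·0.2500; P(author P) ≈ 0.4667, P(author M) ≈ 0.2833, P(author K) ≈ 0.2500
After 'present': normaliser = 0.65·0.4667 + 0.15·0.2833 + 0.55·0.2500; P(author P) ≈ 0.6276, P(author M) ≈ 0.0879, P(author K) ≈ 0.2845
After 'present': normaliser = 0.65·0.6276 + 0.15·0.0879 + 0.55·0.2845; P(author P) ≈ 0.7063, P(author M) ≈ 0.0228, P(author K) ≈ 0.2709
After 'present': normaliser = 0.65·0.7063 + 0.15·0.0228 + 0.55·0.2709; P(author P) ≈ 0.7507, P(author M) ≈ 0.0056, P(author K) ≈ 0.2437

0.0056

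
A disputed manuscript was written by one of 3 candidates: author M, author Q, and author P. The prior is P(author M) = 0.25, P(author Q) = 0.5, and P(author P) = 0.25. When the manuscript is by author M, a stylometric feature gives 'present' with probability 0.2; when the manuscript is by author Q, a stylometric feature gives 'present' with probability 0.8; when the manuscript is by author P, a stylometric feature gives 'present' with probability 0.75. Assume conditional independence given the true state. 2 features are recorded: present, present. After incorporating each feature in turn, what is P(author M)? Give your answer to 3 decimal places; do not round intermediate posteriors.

After 'present': normaliser = 0.2·0.2500 + 0.8·0.5000 + 0.75·0.2500; P(author M) ≈ 0.0784, P(author Q) ≈ 0.6275, P(author P) ≈ 0.2941
After 'present': normaliser = 0.2·0.0784 + 0.8·0.6275 + 0.75·0.2941; P(author M) ≈ 0.0212, P(author Q) ≈ 0.6799, P(author P) ≈ 0.2988

0.021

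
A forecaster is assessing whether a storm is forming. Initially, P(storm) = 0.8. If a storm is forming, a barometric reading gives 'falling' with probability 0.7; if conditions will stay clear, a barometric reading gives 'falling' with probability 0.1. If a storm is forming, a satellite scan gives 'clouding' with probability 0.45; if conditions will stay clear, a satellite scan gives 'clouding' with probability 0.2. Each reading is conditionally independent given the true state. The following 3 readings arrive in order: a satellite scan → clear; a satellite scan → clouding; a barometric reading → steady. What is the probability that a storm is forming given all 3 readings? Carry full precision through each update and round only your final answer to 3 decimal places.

Each posterior becomes the prior for the next update.
After a satellite scan='clear': P(storm) = 0.55·0.8000 / (0.55·0.8000 + 0.8·0.2000) ≈ 0.7333
After a satellite scan='clouding': P(storm) = 0.45·0.7333 / (0.45·0.7333 + 0.2·0.2667) ≈ 0.8609
After a barometric reading='steady': P(storm) = 0.3·0.8609 / (0.3·0.8609 + 0.9·0.1391) ≈ 0.6735

0.673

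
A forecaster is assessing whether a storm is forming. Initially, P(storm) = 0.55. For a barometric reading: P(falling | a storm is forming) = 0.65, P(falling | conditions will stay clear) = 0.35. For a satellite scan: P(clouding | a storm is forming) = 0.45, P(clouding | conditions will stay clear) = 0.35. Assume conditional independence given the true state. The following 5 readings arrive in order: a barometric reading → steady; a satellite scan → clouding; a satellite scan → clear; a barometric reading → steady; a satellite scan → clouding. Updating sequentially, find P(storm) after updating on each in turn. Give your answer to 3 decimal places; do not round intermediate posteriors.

After a barometric reading='steady': P(storm) = 0.35·0.5500 / (0.35·0.5500 + 0.65·0.4500) ≈ 0.3969
After a satellite scan='clouding': P(storm) = 0.45·0.3969 / (0.45·0.3969 + 0.35·0.6031) ≈ 0.4583
After a satellite scan='clear': P(storm) = 0.55·0.4583 / (0.55·0.4583 + 0.65·0.5417) ≈ 0.4172
After a barometric reading='steady': P(storm) = 0.35·0.4172 / (0.35·0.4172 + 0.65·0.5828) ≈ 0.2783
After a satellite scan='clouding': P(storm) = 0.45·0.2783 / (0.45·0.2783 + 0.35·0.7217) ≈ 0.3314

0.331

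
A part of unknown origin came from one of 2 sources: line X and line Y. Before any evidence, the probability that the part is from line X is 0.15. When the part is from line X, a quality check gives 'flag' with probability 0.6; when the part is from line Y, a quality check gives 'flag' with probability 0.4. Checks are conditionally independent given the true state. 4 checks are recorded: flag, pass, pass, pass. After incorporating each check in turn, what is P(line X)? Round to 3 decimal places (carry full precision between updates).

0.073

After 'flag': P(line X) = 0.6·0.1500 / (0.6·0.1500 + 0.4·0.8500) ≈ 0.2093
After 'pass': P(line X) = 0.4·0.2093 / (0.4·0.2093 + 0.6·0.7907) ≈ 0.1500
After 'pass': P(line X) = 0.4·0.1500 / (0.4·0.1500 + 0.6·0.8500) ≈ 0.1053
After 'pass': P(line X) = 0.4·0.1053 / (0.4·0.1053 + 0.6·0.8947) ≈ 0.0727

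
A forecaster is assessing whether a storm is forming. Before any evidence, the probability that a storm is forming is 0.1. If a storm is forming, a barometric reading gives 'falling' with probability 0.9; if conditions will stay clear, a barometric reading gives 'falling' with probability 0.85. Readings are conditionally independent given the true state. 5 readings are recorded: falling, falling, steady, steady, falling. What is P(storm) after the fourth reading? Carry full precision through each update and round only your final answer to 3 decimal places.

0.052

Apply Bayes' rule sequentially, carrying P(storm) forward.
After 'falling': P(storm) = 0.9·0.1000 / (0.9·0.1000 + 0.85·0.9000) ≈ 0.1053
After 'falling': P(storm) = 0.9·0.1053 / (0.9·0.1053 + 0.85·0.8947) ≈ 0.1108
After 'steady': P(storm) = 0.1·0.1108 / (0.1·0.1108 + 0.15·0.8892) ≈ 0.0767
After 'steady': P(storm) = 0.1·0.0767 / (0.1·0.0767 + 0.15·0.9233) ≈ 0.0525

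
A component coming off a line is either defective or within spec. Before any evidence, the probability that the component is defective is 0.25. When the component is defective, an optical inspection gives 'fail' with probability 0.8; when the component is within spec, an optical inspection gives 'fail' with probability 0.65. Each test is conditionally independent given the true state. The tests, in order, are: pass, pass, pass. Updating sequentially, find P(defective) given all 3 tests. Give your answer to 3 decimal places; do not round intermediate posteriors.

After 'pass': P(defective) = 0.2·0.2500 / (0.2·0.2500 + 0.35·0.7500) ≈ 0.1600
After 'pass': P(defective) = 0.2·0.1600 / (0.2·0.1600 + 0.35·0.8400) ≈ 0.0982
After 'pass': P(defective) = 0.2·0.0982 / (0.2·0.0982 + 0.35·0.9018) ≈ 0.0586

0.059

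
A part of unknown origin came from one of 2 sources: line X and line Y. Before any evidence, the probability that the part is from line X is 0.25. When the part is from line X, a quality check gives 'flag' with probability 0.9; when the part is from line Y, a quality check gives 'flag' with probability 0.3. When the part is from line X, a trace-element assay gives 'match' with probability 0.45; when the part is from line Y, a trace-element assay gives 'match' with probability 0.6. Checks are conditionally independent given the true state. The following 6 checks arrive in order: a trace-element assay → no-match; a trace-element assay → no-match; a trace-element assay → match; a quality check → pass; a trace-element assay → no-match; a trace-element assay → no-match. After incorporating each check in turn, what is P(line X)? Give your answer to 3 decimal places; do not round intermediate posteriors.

After a trace-element assay='no-match': P(line X) = 0.55·0.2500 / (0.55·0.2500 + 0.4·0.7500) ≈ 0.3143
After a trace-element assay='no-match': P(line X) = 0.55·0.3143 / (0.55·0.3143 + 0.4·0.6857) ≈ 0.3866
After a trace-element assay='match': P(line X) = 0.45·0.3866 / (0.45·0.3866 + 0.6·0.6134) ≈ 0.3210
After a quality check='pass': P(line X) = 0.1·0.3210 / (0.1·0.3210 + 0.7·0.6790) ≈ 0.0633
After a trace-element assay='no-match': P(line X) = 0.55·0.0633 / (0.55·0.0633 + 0.4·0.9367) ≈ 0.0850
After a trace-element assay='no-match': P(line X) = 0.55·0.0850 / (0.55·0.0850 + 0.4·0.9150) ≈ 0.1132

0.113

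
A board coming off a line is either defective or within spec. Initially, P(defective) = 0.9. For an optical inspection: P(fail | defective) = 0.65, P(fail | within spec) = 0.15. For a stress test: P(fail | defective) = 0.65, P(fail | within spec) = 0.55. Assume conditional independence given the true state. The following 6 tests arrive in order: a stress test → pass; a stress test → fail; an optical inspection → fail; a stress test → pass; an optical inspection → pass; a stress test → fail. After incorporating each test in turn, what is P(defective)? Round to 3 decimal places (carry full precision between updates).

Apply Bayes' rule sequentially, carrying P(defective) forward.
After a stress test='pass': P(defective) = 0.35·0.9000 / (0.35·0.9000 + 0.45·0.1000) ≈ 0.8750
After a stress test='fail': P(defective) = 0.65·0.8750 / (0.65·0.8750 + 0.55·0.1250) ≈ 0.8922
After an optical inspection='fail': P(defective) = 0.65·0.8922 / (0.65·0.8922 + 0.15·0.1078) ≈ 0.9729
After a stress test='pass': P(defective) = 0.35·0.9729 / (0.35·0.9729 + 0.45·0.0271) ≈ 0.9654
After an optical inspection='pass': P(defective) = 0.35·0.9654 / (0.35·0.9654 + 0.85·0.0346) ≈ 0.9199
After a stress test='fail': P(defective) = 0.65·0.9199 / (0.65·0.9199 + 0.55·0.0801) ≈ 0.9314

0.931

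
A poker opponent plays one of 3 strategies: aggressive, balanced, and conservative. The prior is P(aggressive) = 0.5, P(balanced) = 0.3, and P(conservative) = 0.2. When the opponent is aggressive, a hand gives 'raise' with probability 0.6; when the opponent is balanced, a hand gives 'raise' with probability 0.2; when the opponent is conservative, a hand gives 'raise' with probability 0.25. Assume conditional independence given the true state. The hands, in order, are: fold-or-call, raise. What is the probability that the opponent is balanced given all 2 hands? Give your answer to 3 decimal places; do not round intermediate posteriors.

0.234

After 'fold-or-call': normaliser = 0.4·0.5000 + 0.8·0.3000 + 0.75·0.2000; P(aggressive) ≈ 0.3390, P(balanced) ≈ 0.4068, P(conservative) ≈ 0.2542
After 'raise': normaliser = 0.6·0.3390 + 0.2·0.4068 + 0.25·0.2542; P(aggressive) ≈ 0.5839, P(balanced) ≈ 0.2336, P(conservative) ≈ 0.1825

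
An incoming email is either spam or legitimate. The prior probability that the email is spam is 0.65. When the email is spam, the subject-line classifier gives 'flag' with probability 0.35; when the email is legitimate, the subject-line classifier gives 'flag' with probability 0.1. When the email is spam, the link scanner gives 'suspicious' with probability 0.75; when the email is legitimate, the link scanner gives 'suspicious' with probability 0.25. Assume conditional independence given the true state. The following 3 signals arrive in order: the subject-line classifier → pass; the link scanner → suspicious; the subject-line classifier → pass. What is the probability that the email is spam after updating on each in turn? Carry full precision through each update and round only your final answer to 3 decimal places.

0.744

Apply Bayes' rule sequentially, carrying P(spam) forward.
After the subject-line classifier='pass': P(spam) = 0.65·0.6500 / (0.65·0.6500 + 0.9·0.3500) ≈ 0.5729
After the link scanner='suspicious': P(spam) = 0.75·0.5729 / (0.75·0.5729 + 0.25·0.4271) ≈ 0.8009
After the subject-line classifier='pass': P(spam) = 0.65·0.8009 / (0.65·0.8009 + 0.9·0.1991) ≈ 0.7440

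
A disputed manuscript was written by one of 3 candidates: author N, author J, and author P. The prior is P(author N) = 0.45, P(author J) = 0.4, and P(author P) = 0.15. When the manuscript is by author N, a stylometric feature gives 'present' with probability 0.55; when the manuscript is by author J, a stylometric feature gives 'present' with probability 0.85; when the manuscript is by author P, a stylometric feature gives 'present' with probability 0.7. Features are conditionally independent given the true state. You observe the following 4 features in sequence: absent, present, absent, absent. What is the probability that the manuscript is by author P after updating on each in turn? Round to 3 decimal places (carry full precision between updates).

0.107

After 'absent': normaliser = 0.45·0.4500 + 0.15·0.4000 + 0.3·0.1500; P(author N) ≈ 0.6585, P(author J) ≈ 0.1951, P(author P) ≈ 0.1463
After 'present': normaliser = 0.55·0.6585 + 0.85·0.1951 + 0.7·0.1463; P(author N) ≈ 0.5745, P(author J) ≈ 0.2631, P(author P) ≈ 0.1625
After 'absent': normaliser = 0.45·0.5745 + 0.15·0.2631 + 0.3·0.1625; P(author N) ≈ 0.7456, P(author J) ≈ 0.1138, P(author P) ≈ 0.1406
After 'absent': normaliser = 0.45·0.7456 + 0.15·0.1138 + 0.3·0.1406; P(author N) ≈ 0.8499, P(author J) ≈ 0.0432, P(author P) ≈ 0.1068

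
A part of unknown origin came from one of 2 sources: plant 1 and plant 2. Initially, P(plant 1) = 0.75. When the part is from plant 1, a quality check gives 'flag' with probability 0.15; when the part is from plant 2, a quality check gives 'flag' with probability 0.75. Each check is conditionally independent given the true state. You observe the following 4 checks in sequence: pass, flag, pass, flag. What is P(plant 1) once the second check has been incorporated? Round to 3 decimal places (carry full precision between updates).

Apply Bayes' rule sequentially, carrying P(plant 1) forward.
After 'pass': P(plant 1) = 0.85·0.7500 / (0.85·0.7500 + 0.25·0.2500) ≈ 0.9107
After 'flag': P(plant 1) = 0.15·0.9107 / (0.15·0.9107 + 0.75·0.0893) ≈ 0.6711

0.671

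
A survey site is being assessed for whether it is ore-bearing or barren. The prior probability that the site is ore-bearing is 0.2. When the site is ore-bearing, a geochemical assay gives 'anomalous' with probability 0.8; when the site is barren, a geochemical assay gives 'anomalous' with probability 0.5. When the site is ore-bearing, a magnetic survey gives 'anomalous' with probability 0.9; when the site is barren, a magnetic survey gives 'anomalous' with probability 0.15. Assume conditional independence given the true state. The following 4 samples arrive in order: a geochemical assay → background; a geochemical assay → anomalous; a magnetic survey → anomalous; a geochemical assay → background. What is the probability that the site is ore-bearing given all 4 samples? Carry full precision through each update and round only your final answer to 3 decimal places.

After a geochemical assay='background': P(ore) = 0.2·0.2000 / (0.2·0.2000 + 0.5·0.8000) ≈ 0.0909
After a geochemical assay='anomalous': P(ore) = 0.8·0.0909 / (0.8·0.0909 + 0.5·0.9091) ≈ 0.1379
After a magnetic survey='anomalous': P(ore) = 0.9·0.1379 / (0.9·0.1379 + 0.15·0.8621) ≈ 0.4898
After a geochemical assay='background': P(ore) = 0.2·0.4898 / (0.2·0.4898 + 0.5·0.5102) ≈ 0.2775

0.277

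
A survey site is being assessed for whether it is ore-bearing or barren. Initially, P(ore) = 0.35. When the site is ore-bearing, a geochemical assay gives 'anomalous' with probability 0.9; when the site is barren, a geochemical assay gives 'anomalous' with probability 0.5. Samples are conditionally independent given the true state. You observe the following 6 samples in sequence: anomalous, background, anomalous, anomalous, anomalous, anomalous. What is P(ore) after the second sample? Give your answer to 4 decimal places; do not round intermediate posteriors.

After 'anomalous': P(ore) = 0.9·0.3500 / (0.9·0.3500 + 0.5·0.6500) ≈ 0.4922
After 'background': P(ore) = 0.1·0.4922 / (0.1·0.4922 + 0.5·0.5078) ≈ 0.1624

0.1624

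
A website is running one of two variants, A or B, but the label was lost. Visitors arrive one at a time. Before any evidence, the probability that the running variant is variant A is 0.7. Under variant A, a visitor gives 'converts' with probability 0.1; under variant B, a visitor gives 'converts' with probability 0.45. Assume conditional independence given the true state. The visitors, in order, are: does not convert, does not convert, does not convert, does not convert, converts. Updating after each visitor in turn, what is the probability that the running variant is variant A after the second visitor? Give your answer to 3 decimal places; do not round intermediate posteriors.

0.862

Apply Bayes' rule sequentially, carrying P(A) forward.
After 'does not convert': P(A) = 0.9·0.7000 / (0.9·0.7000 + 0.55·0.3000) ≈ 0.7925
After 'does not convert': P(A) = 0.9·0.7925 / (0.9·0.7925 + 0.55·0.2075) ≈ 0.8620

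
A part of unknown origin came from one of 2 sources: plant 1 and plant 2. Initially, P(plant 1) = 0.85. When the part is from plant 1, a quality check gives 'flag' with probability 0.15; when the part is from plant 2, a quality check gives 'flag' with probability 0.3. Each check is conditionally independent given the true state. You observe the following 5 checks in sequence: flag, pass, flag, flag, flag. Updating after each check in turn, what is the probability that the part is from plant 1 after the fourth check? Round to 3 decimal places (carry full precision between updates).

0.462

Apply Bayes' rule sequentially, carrying P(plant 1) forward.
After 'flag': P(plant 1) = 0.15·0.8500 / (0.15·0.8500 + 0.3·0.1500) ≈ 0.7391
After 'pass': P(plant 1) = 0.85·0.7391 / (0.85·0.7391 + 0.7·0.2609) ≈ 0.7748
After 'flag': P(plant 1) = 0.15·0.7748 / (0.15·0.7748 + 0.3·0.2252) ≈ 0.6324
After 'flag': P(plant 1) = 0.15·0.6324 / (0.15·0.6324 + 0.3·0.3676) ≈ 0.4624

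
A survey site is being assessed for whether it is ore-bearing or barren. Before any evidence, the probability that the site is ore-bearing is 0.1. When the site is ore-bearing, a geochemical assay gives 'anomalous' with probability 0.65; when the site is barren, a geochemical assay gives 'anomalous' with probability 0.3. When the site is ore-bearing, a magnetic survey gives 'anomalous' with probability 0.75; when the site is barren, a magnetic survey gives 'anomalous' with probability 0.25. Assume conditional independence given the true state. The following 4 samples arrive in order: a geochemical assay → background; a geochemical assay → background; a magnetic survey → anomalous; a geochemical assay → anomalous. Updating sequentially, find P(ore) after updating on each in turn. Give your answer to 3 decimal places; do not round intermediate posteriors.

0.153

After a geochemical assay='background': P(ore) = 0.35·0.1000 / (0.35·0.1000 + 0.7·0.9000) ≈ 0.0526
After a geochemical assay='background': P(ore) = 0.35·0.0526 / (0.35·0.0526 + 0.7·0.9474) ≈ 0.0270
After a magnetic survey='anomalous': P(ore) = 0.75·0.0270 / (0.75·0.0270 + 0.25·0.9730) ≈ 0.0769
After a geochemical assay='anomalous': P(ore) = 0.65·0.0769 / (0.65·0.0769 + 0.3·0.9231) ≈ 0.1529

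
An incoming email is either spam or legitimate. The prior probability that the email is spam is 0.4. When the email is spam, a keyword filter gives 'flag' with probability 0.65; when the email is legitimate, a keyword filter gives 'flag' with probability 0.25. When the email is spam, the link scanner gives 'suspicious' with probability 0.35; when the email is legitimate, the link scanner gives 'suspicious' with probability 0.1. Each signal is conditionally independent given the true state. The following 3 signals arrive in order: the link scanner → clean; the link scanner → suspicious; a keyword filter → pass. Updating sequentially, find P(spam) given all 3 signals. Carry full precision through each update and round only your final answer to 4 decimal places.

0.4402

After the link scanner='clean': P(spam) = 0.65·0.4000 / (0.65·0.4000 + 0.9·0.6000) ≈ 0.3250
After the link scanner='suspicious': P(spam) = 0.35·0.3250 / (0.35·0.3250 + 0.1·0.6750) ≈ 0.6276
After a keyword filter='pass': P(spam) = 0.35·0.6276 / (0.35·0.6276 + 0.75·0.3724) ≈ 0.4402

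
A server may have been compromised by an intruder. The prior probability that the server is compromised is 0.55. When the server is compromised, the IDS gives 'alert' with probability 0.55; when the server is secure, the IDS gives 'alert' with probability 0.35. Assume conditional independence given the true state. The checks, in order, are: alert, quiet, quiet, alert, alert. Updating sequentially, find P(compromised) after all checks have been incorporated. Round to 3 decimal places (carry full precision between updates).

Apply Bayes' rule sequentially, carrying P(compromised) forward.
After 'alert': P(compromised) = 0.55·0.5500 / (0.55·0.5500 + 0.35·0.4500) ≈ 0.6576
After 'quiet': P(compromised) = 0.45·0.6576 / (0.45·0.6576 + 0.65·0.3424) ≈ 0.5708
After 'quiet': P(compromised) = 0.45·0.5708 / (0.45·0.5708 + 0.65·0.4292) ≈ 0.4793
After 'alert': P(compromised) = 0.55·0.4793 / (0.55·0.4793 + 0.35·0.5207) ≈ 0.5913
After 'alert': P(compromised) = 0.55·0.5913 / (0.55·0.5913 + 0.35·0.4087) ≈ 0.6945

0.694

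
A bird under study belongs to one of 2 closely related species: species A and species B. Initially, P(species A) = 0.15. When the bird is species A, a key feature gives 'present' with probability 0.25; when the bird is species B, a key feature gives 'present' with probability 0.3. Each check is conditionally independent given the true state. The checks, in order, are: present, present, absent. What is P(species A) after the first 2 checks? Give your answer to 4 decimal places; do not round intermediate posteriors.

0.1092

Apply Bayes' rule sequentially, carrying P(species A) forward.
After 'present': P(species A) = 0.25·0.1500 / (0.25·0.1500 + 0.3·0.8500) ≈ 0.1282
After 'present': P(species A) = 0.25·0.1282 / (0.25·0.1282 + 0.3·0.8718) ≈ 0.1092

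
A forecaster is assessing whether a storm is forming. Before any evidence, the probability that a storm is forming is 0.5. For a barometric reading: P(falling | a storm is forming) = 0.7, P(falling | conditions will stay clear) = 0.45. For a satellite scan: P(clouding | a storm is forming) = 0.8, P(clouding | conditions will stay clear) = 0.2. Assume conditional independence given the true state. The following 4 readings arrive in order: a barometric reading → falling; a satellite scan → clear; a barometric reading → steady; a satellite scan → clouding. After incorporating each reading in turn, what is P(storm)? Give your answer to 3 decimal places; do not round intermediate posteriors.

0.459

After a barometric reading='falling': P(storm) = 0.7·0.5000 / (0.7·0.5000 + 0.45·0.5000) ≈ 0.6087
After a satellite scan='clear': P(storm) = 0.2·0.6087 / (0.2·0.6087 + 0.8·0.3913) ≈ 0.2800
After a barometric reading='steady': P(storm) = 0.3·0.2800 / (0.3·0.2800 + 0.55·0.7200) ≈ 0.1750
After a satellite scan='clouding': P(storm) = 0.8·0.1750 / (0.8·0.1750 + 0.2·0.8250) ≈ 0.4590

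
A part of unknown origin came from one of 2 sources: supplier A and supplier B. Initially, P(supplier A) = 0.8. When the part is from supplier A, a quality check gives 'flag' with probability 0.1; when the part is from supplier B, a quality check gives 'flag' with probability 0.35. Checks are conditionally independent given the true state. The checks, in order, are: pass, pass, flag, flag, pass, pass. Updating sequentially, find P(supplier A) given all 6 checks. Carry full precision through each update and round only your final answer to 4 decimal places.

0.5455

After 'pass': P(supplier A) = 0.9·0.8000 / (0.9·0.8000 + 0.65·0.2000) ≈ 0.8471
After 'pass': P(supplier A) = 0.9·0.8471 / (0.9·0.8471 + 0.65·0.1529) ≈ 0.8846
After 'flag': P(supplier A) = 0.1·0.8846 / (0.1·0.8846 + 0.35·0.1154) ≈ 0.6866
After 'flag': P(supplier A) = 0.1·0.6866 / (0.1·0.6866 + 0.35·0.3134) ≈ 0.3850
After 'pass': P(supplier A) = 0.9·0.3850 / (0.9·0.3850 + 0.65·0.6150) ≈ 0.4643
After 'pass': P(supplier A) = 0.9·0.4643 / (0.9·0.4643 + 0.65·0.5357) ≈ 0.5455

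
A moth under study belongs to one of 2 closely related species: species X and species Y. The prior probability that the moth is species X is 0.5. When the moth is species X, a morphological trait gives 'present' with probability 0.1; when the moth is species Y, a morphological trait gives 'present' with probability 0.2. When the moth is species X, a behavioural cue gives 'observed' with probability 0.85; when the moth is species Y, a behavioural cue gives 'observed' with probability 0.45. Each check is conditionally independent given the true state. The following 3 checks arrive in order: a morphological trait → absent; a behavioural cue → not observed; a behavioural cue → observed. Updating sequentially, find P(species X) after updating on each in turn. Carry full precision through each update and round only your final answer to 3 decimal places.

0.367

After a morphological trait='absent': P(species X) = 0.9·0.5000 / (0.9·0.5000 + 0.8·0.5000) ≈ 0.5294
After a behavioural cue='not observed': P(species X) = 0.15·0.5294 / (0.15·0.5294 + 0.55·0.4706) ≈ 0.2348
After a behavioural cue='observed': P(species X) = 0.85·0.2348 / (0.85·0.2348 + 0.45·0.7652) ≈ 0.3669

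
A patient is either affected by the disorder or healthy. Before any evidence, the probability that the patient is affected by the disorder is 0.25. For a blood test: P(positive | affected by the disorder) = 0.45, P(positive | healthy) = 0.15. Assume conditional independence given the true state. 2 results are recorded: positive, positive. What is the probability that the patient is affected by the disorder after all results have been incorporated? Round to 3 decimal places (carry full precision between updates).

After 'positive': P(affected) = 0.45·0.2500 / (0.45·0.2500 + 0.15·0.7500) ≈ 0.5000
After 'positive': P(affected) = 0.45·0.5000 / (0.45·0.5000 + 0.15·0.5000) ≈ 0.7500

0.750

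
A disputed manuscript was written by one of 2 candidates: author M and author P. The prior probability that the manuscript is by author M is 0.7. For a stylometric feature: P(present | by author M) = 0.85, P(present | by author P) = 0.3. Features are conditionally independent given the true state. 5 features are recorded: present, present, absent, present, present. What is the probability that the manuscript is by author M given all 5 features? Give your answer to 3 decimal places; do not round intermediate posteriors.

After 'present': P(author M) = 0.85·0.7000 / (0.85·0.7000 + 0.3·0.3000) ≈ 0.8686
After 'present': P(author M) = 0.85·0.8686 / (0.85·0.8686 + 0.3·0.1314) ≈ 0.9493
After 'absent': P(author M) = 0.15·0.9493 / (0.15·0.9493 + 0.7·0.0507) ≈ 0.8006
After 'present': P(author M) = 0.85·0.8006 / (0.85·0.8006 + 0.3·0.1994) ≈ 0.9192
After 'present': P(author M) = 0.85·0.9192 / (0.85·0.9192 + 0.3·0.0808) ≈ 0.9699

0.970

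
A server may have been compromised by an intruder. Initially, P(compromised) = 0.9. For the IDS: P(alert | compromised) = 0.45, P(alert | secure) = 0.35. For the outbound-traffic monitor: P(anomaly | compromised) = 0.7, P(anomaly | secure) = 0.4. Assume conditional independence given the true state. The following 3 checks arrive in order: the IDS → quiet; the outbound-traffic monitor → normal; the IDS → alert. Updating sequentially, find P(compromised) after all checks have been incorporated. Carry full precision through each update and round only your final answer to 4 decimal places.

0.8304

After the IDS='quiet': P(compromised) = 0.55·0.9000 / (0.55·0.9000 + 0.65·0.1000) ≈ 0.8839
After the outbound-traffic monitor='normal': P(compromised) = 0.3·0.8839 / (0.3·0.8839 + 0.6·0.1161) ≈ 0.7920
After the IDS='alert': P(compromised) = 0.45·0.7920 / (0.45·0.7920 + 0.35·0.2080) ≈ 0.8304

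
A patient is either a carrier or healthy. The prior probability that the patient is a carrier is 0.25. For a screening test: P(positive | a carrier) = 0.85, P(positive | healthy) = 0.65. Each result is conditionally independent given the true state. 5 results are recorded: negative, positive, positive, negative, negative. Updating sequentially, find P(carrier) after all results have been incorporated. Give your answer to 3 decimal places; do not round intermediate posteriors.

0.043

Each posterior becomes the prior for the next update.
After 'negative': P(carrier) = 0.15·0.2500 / (0.15·0.2500 + 0.35·0.7500) ≈ 0.1250
After 'positive': P(carrier) = 0.85·0.1250 / (0.85·0.1250 + 0.65·0.8750) ≈ 0.1574
After 'positive': P(carrier) = 0.85·0.1574 / (0.85·0.1574 + 0.65·0.8426) ≈ 0.1963
After 'negative': P(carrier) = 0.15·0.1963 / (0.15·0.1963 + 0.35·0.8037) ≈ 0.0948
After 'negative': P(carrier) = 0.15·0.0948 / (0.15·0.0948 + 0.35·0.9052) ≈ 0.0429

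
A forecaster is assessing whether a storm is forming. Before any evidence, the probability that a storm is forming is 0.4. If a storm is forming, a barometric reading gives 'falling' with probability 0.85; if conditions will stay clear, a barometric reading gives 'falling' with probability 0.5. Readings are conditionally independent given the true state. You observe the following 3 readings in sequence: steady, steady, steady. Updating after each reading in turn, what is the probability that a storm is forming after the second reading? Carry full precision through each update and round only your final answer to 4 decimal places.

0.0566

Apply Bayes' rule sequentially, carrying P(storm) forward.
After 'steady': P(storm) = 0.15·0.4000 / (0.15·0.4000 + 0.5·0.6000) ≈ 0.1667
After 'steady': P(storm) = 0.15·0.1667 / (0.15·0.1667 + 0.5·0.8333) ≈ 0.0566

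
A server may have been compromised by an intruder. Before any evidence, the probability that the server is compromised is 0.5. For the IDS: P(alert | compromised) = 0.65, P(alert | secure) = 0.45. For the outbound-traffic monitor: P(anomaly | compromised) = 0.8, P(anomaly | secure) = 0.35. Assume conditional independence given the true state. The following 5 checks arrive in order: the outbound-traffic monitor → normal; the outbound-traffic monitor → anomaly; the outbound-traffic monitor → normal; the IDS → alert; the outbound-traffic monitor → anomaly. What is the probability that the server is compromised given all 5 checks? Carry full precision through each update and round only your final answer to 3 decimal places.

After the outbound-traffic monitor='normal': P(compromised) = 0.2·0.5000 / (0.2·0.5000 + 0.65·0.5000) ≈ 0.2353
After the outbound-traffic monitor='anomaly': P(compromised) = 0.8·0.2353 / (0.8·0.2353 + 0.35·0.7647) ≈ 0.4129
After the outbound-traffic monitor='normal': P(compromised) = 0.2·0.4129 / (0.2·0.4129 + 0.65·0.5871) ≈ 0.1779
After the IDS='alert': P(compromised) = 0.65·0.1779 / (0.65·0.1779 + 0.45·0.8221) ≈ 0.2381
After the outbound-traffic monitor='anomaly': P(compromised) = 0.8·0.2381 / (0.8·0.2381 + 0.35·0.7619) ≈ 0.4167

0.417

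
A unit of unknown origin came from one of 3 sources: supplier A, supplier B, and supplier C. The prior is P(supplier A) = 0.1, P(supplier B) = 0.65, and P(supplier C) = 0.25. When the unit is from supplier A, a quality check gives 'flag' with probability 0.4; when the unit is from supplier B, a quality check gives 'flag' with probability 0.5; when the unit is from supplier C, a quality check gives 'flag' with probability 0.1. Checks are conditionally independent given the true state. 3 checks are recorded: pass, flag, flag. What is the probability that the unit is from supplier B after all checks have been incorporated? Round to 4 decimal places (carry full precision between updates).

0.8727

After 'pass': normaliser = 0.6·0.1000 + 0.5·0.6500 + 0.9·0.2500; P(supplier A) ≈ 0.0984, P(supplier B) ≈ 0.5328, P(supplier C) ≈ 0.3689
After 'flag': normaliser = 0.4·0.0984 + 0.5·0.5328 + 0.1·0.3689; P(supplier A) ≈ 0.1148, P(supplier B) ≈ 0.7775, P(supplier C) ≈ 0.1077
After 'flag': normaliser = 0.4·0.1148 + 0.5·0.7775 + 0.1·0.1077; P(supplier A) ≈ 0.1031, P(supplier B) ≈ 0.8727, P(supplier C) ≈ 0.0242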